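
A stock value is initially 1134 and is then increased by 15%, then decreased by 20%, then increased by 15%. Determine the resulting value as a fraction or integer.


Start: 1134
Step 1: increase by 15% => multiply by 115/100
  1134 * 115/100 = 13041/10
Step 2: decrease by 20% => multiply by 80/100
  13041/10 * 80/100 = 26082/25
Step 3: increase by 15% => multiply by 115/100
  26082/25 * 115/100 = 299943/250
Final value = 299943/250

299943/250


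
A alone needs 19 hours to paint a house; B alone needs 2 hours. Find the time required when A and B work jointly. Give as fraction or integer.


Rate of A = 1/19 job per hour
Rate of B = 1/2 job per hour
Combined rate = 1/19 + 1/2
Find common denominator: (2 + 19)/(19*2) = 21/38
Combined rate = 21/38 job per hour
Time together = 1 / (21/38) = 38/21 hours

38/21


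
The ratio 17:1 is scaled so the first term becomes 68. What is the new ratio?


Original ratio: 17:1
First term target: 68
Scale factor = 68 / 17 = 4
Multiply second term: 1 * 4 = 4
Equivalent ratio = 68:4

68:4


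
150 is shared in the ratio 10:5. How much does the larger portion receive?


Total parts = 10 + 5 = 15
Value per part = 150 / 15 = 10
First share = 10 * 10 = 100
Second share = 5 * 10 = 50
Larger share = 100

100


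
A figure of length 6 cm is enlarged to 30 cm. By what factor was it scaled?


Original length = 6 cm
Scaled length = 30 cm
Scale factor = 30 / 6
= 5

5


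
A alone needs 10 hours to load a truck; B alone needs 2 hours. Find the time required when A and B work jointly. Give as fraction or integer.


Rate of A = 1/10 job per hour
Rate of B = 1/2 job per hour
Combined rate = 1/10 + 1/2
Find common denominator: (2 + 10)/(10*2) = 12/20
Combined rate = 3/5 job per hour
Time together = 1 / (3/5) = 5/3 hours

5/3


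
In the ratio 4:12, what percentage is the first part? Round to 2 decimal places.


Total parts = 4 + 12 = 16
First part fraction = 4/16
Percentage = (4/16) * 100
= 0.25 * 100
= 25.00%

25.00


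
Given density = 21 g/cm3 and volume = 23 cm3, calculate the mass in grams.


Using mass = density * volume
Density = 21 g/cm3
Volume = 23 cm3
Mass = 21 * 23
= 483 g

483


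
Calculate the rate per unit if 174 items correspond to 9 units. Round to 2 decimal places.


Total items = 174
Number of units = 9
Unit rate = 174 / 9
= 19.33 items per unit

19.33


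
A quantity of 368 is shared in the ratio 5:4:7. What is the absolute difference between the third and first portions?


Total parts = 5 + 4 + 7 = 16
Value per part = 368 / 16 = 23
Shares: 5*23=115, 4*23=92, 7*23=161
Third share = 161, first share = 115
Difference = |161 - 115| = 46

46


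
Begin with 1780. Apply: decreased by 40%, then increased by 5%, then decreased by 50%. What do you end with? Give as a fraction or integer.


Start: 1780
Step 1: decrease by 40% => multiply by 60/100
  1780 * 60/100 = 1068
Step 2: increase by 5% => multiply by 105/100
  1068 * 105/100 = 5607/5
Step 3: decrease by 50% => multiply by 50/100
  5607/5 * 50/100 = 5607/10
Final value = 5607/10

5607/10


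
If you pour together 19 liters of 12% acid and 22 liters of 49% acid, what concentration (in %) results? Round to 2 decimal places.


Solute in mixture 1 = 12% of 19 L = 19*12/100 = 57/25 L
Solute in mixture 2 = 49% of 22 L = 22*49/100 = 539/50 L
Total solute = 57/25 + 539/50 = 653/50 L
Total volume = 19 + 22 = 41 L
Final concentration = 653/50/41 * 100 = 31.85%

31.85


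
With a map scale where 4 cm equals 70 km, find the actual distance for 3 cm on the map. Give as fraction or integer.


Map scale: 4 cm = 70 km
Measured distance on map = 3 cm
Set up proportion: 3 * 70 / 4
= 210 / 4
= 105/2 km

105/2


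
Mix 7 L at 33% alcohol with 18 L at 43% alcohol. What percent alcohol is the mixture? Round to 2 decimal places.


Solute in mixture 1 = 33% of 7 L = 7*33/100 = 231/100 L
Solute in mixture 2 = 43% of 18 L = 18*43/100 = 387/50 L
Total solute = 231/100 + 387/50 = 201/20 L
Total volume = 7 + 18 = 25 L
Final concentration = 201/20/25 * 100 = 40.20%

40.20


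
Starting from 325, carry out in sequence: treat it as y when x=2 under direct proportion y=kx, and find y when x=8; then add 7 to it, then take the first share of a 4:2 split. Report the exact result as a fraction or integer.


Start with 325.
Step 1: Direct prop: k = (325)/2; new y = k*8 = 325*8/2 = 1300
Step 2: Add 7: 1300+7=1307; split 4:2 first = 1307*4/6 = 2614/3
Final result = 2614/3

2614/3


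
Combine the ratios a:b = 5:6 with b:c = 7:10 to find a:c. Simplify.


Given a:b = 5:6 and b:c = 7:10
Make b consistent. Multiply first ratio by 7: a:b = 35:42
Multiply second ratio by 6: b:c = 42:60
Now b = 42 in both, so a:b:c = 35:42:60
Therefore a:c = 35:60
Simplify by GCD: a:c = 7:12

7:12


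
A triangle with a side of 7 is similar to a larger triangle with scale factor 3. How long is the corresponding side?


Similar triangles have proportional sides
Scale factor = 3
Smaller side = 7
Corresponding larger side = 7 * 3
= 21

21


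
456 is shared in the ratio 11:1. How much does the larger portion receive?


Total parts = 11 + 1 = 12
Value per part = 456 / 12 = 38
First share = 11 * 38 = 418
Second share = 1 * 38 = 38
Larger share = 418

418


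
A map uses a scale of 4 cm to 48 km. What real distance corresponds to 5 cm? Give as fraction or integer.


Map scale: 4 cm = 48 km
Measured distance on map = 5 cm
Set up proportion: 5 * 48 / 4
= 240 / 4
= 60 km

60


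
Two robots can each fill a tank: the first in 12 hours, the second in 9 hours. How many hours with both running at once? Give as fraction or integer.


Rate of A = 1/12 job per hour
Rate of B = 1/9 job per hour
Combined rate = 1/12 + 1/9
Find common denominator: (9 + 12)/(12*9) = 21/108
Combined rate = 7/36 job per hour
Time together = 1 / (7/36) = 36/7 hours

36/7


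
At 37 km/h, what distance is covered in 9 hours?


Using distance = speed * time
Speed = 37 km/h
Time = 9 hours
Distance = 37 * 9
= 333 km

333


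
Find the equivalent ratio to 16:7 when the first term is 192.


Original ratio: 16:7
First term target: 192
Scale factor = 192 / 16 = 12
Multiply second term: 7 * 12 = 84
Equivalent ratio = 192:84

192:84


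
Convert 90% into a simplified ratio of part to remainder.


Part = 90%, Remainder = 10%
Ratio = 90:10
GCD(90, 10) = 10
Simplify: 9:1 = 9:1

9:1


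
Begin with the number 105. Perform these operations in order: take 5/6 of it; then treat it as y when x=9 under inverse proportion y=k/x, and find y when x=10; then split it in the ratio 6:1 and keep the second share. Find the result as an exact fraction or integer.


Start with 105.
Step 1: Take 5/6: 105 * 5/6 = 175/2
Step 2: Inverse prop: k = (175/2)*9; new y = k/10 = 175/2*9/10 = 315/4
Step 3: Split 6:1, second share = 315/4 * 1/7 = 45/4
Final result = 45/4

45/4


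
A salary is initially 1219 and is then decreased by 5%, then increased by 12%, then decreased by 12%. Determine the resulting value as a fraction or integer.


Start: 1219
Step 1: decrease by 5% => multiply by 95/100
  1219 * 95/100 = 23161/20
Step 2: increase by 12% => multiply by 112/100
  23161/20 * 112/100 = 162127/125
Step 3: decrease by 12% => multiply by 88/100
  162127/125 * 88/100 = 3566794/3125
Final value = 3566794/3125

3566794/3125


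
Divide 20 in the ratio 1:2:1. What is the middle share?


Ratio = 1:2:1
Total parts = 1 + 2 + 1 = 4
Value per part = 20 / 4 = 5
First share = 1 * 5 = 5
Middle share = 2 * 5 = 10
Third share = 1 * 5 = 5

10


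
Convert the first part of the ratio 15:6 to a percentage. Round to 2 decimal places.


Total parts = 15 + 6 = 21
First part fraction = 15/21
Percentage = (15/21) * 100
= 0.714286 * 100
= 71.43%

71.43


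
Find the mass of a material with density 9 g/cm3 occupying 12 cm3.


Using mass = density * volume
Density = 9 g/cm3
Volume = 12 cm3
Mass = 9 * 12
= 108 g

108


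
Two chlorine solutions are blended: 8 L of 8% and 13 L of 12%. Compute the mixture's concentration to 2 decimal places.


Solute in mixture 1 = 8% of 8 L = 8*8/100 = 16/25 L
Solute in mixture 2 = 12% of 13 L = 13*12/100 = 39/25 L
Total solute = 16/25 + 39/25 = 11/5 L
Total volume = 8 + 13 = 21 L
Final concentration = 11/5/21 * 100 = 10.48%

10.48


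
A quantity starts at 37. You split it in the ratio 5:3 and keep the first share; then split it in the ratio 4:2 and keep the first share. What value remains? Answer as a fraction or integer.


Start with 37.
Step 1: Split 5:3, first share = 37 * 5/8 = 185/8
Step 2: Split 4:2, first share = 185/8 * 4/6 = 185/12
Final result = 185/12

185/12


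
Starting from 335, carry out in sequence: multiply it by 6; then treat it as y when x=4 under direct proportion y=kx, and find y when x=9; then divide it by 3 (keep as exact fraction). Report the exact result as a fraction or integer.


Start with 335.
Step 1: Multiply by 6: 335 * 6 = 2010
Step 2: Direct prop: k = (2010)/4; new y = k*9 = 2010*9/4 = 9045/2
Step 3: Divide by 3: 9045/2 / 3 = 3015/2
Final result = 3015/2

3015/2


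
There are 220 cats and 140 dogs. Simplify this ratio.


Find GCD(220, 140)
GCD = 20
Divide both by 20: 220/20 = 11, 140/20 = 7
Simplified ratio = 11:7

11:7


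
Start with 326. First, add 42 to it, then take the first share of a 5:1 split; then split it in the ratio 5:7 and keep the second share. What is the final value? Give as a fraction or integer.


Start with 326.
Step 1: Add 42: 326+42=368; split 5:1 first = 368*5/6 = 920/3
Step 2: Split 5:7, second share = 920/3 * 7/12 = 1610/9
Final result = 1610/9

1610/9


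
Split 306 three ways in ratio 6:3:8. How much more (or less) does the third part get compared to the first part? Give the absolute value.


Total parts = 6 + 3 + 8 = 17
Value per part = 306 / 17 = 18
Shares: 6*18=108, 3*18=54, 8*18=144
Third share = 144, first share = 108
Difference = |144 - 108| = 36

36


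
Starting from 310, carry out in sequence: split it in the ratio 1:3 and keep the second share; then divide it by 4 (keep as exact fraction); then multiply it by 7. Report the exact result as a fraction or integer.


Start with 310.
Step 1: Split 1:3, second share = 310 * 3/4 = 465/2
Step 2: Divide by 4: 465/2 / 4 = 465/8
Step 3: Multiply by 7: 465/8 * 7 = 3255/8
Final result = 3255/8

3255/8


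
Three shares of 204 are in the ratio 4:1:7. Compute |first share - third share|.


Total parts = 4 + 1 + 7 = 12
Value per part = 204 / 12 = 17
Shares: 4*17=68, 1*17=17, 7*17=119
First share = 68, third share = 119
Difference = |68 - 119| = 51

51


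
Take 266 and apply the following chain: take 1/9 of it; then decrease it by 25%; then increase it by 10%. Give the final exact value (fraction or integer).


Start with 266.
Step 1: Take 1/9: 266 * 1/9 = 266/9
Step 2: Decrease by 25%: 266/9 * 75/100 = 133/6
Step 3: Increase by 10%: 133/6 * 110/100 = 1463/60
Final result = 1463/60

1463/60


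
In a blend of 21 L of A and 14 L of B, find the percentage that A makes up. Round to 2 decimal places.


Volume of A = 21 L
Volume of B = 14 L
Total volume = 21 + 14 = 35 L
Percentage of A = (21/35) * 100
= 60.00%

60.00


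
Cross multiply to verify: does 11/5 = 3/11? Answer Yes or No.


Cross multiply to check 11/5 = 3/11
Left cross product: 11 * 11 = 121
Right cross product: 5 * 3 = 15
121 != 15
Not equal, so proportions differ => No

No


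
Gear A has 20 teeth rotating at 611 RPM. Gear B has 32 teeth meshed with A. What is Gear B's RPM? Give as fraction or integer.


Gear ratio: teeth_A * RPM_A = teeth_B * RPM_B
20 * 611 = 32 * RPM_B
12220 = 32 * RPM_B
RPM_B = 12220 / 32
RPM_B = 3055/8

3055/8


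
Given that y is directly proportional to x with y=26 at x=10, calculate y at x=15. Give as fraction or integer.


Direct proportion: y = kx
Find k: k = 26/10 = 13/5
Compute y at x=15: y = 13/5 * 15
y = 39

39


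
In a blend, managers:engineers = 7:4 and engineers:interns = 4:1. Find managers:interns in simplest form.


Given a:b = 7:4 and b:c = 4:1
Make b consistent. Multiply first ratio by 4: a:b = 28:16
Multiply second ratio by 4: b:c = 16:4
Now b = 16 in both, so a:b:c = 28:16:4
Therefore a:c = 28:4
Simplify by GCD: a:c = 7:1

7:1


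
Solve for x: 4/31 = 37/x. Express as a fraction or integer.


Setting up: 4/31 = 37/x
Cross multiply: 4 * x = 31 * 37
4x = 1147
x = 1147/4
x = 1147/4

1147/4


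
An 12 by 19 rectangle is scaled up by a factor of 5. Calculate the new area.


Original dimensions: 12 x 19
Enlargement factor = 5
New width = 12 * 5 = 60
New height = 19 * 5 = 95
New area = 60 * 95 = 5700

5700


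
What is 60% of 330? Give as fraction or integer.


Compute 60% of 330
Convert percentage: 60% = 60/100
Multiply: 330 * 60/100
= 19800/100
= 198

198


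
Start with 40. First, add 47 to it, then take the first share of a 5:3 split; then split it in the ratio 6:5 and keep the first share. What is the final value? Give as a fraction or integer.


Start with 40.
Step 1: Add 47: 40+47=87; split 5:3 first = 87*5/8 = 435/8
Step 2: Split 6:5, first share = 435/8 * 6/11 = 1305/44
Final result = 1305/44

1305/44


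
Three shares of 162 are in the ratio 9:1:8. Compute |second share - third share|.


Total parts = 9 + 1 + 8 = 18
Value per part = 162 / 18 = 9
Shares: 9*9=81, 1*9=9, 8*9=72
Second share = 9, third share = 72
Difference = |9 - 72| = 63

63


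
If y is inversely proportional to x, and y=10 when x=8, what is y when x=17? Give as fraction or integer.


Inverse proportion: y = k/x
Find k: k = 8 * 10 = 80
Compute y at x=17: y = 80/17
y = 80/17

80/17


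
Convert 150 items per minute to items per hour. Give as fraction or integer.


Converting from per minute to per hour
Rate = 150 items per minute
Multiply by 60: 150 * 60
= 9000 items per hour

9000


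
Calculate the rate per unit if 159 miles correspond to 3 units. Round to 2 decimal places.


Total miles = 159
Number of units = 3
Unit rate = 159 / 3
= 53 miles per unit

53


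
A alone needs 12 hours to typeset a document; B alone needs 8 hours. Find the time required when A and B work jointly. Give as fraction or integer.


Rate of A = 1/12 job per hour
Rate of B = 1/8 job per hour
Combined rate = 1/12 + 1/8
Find common denominator: (8 + 12)/(12*8) = 20/96
Combined rate = 5/24 job per hour
Time together = 1 / (5/24) = 24/5 hours

24/5


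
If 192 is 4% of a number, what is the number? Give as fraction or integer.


Given: 192 is 4% of the whole
Set up: 192 = 4/100 * whole
whole = 192 * 100 / 4
whole = 19200 / 4
whole = 4800

4800


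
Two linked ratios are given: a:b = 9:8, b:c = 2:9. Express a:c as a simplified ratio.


Given a:b = 9:8 and b:c = 2:9
Make b consistent. Multiply first ratio by 2: a:b = 18:16
Multiply second ratio by 8: b:c = 16:72
Now b = 16 in both, so a:b:c = 18:16:72
Therefore a:c = 18:72
Simplify by GCD: a:c = 1:4

1:4


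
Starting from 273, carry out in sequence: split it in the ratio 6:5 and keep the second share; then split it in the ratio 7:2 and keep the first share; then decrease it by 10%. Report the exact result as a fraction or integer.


Start with 273.
Step 1: Split 6:5, second share = 273 * 5/11 = 1365/11
Step 2: Split 7:2, first share = 1365/11 * 7/9 = 3185/33
Step 3: Decrease by 10%: 3185/33 * 90/100 = 1911/22
Final result = 1911/22

1911/22


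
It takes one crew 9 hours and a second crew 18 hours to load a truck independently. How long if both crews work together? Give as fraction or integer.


Rate of A = 1/9 job per hour
Rate of B = 1/18 job per hour
Combined rate = 1/9 + 1/18
Find common denominator: (18 + 9)/(9*18) = 27/162
Combined rate = 1/6 job per hour
Time together = 1 / (1/6) = 6 hours

6


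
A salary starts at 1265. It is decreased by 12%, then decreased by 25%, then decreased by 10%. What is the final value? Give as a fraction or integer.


Start: 1265
Step 1: decrease by 12% => multiply by 88/100
  1265 * 88/100 = 5566/5
Step 2: decrease by 25% => multiply by 75/100
  5566/5 * 75/100 = 8349/10
Step 3: decrease by 10% => multiply by 90/100
  8349/10 * 90/100 = 75141/100
Final value = 75141/100

75141/100


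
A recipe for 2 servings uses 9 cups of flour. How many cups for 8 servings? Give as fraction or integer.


Original: 9 cups for 2 servings
Target servings = 8
Scaling factor = 8/2
New amount = 9 * 8/2
= 72/2
= 36 cups

36


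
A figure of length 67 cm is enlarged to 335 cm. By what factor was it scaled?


Original length = 67 cm
Scaled length = 335 cm
Scale factor = 335 / 67
= 5

5


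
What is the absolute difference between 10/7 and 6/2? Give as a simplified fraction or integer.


Simplify: 10/7 = 10/7 and 6/2 = 3
Find common denominator: LCD = 7
Convert: 10/7 and 21/7
Difference = |10 - 21|/7 = 11/7
Simplified = 11/7

11/7


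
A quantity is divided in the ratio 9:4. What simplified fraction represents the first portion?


Total parts = 9 + 4 = 13
First part fraction = 9/13
Simplify: 9/13 = 9/13

9/13


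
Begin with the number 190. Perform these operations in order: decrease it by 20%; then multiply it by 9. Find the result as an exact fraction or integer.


Start with 190.
Step 1: Decrease by 20%: 190 * 80/100 = 152
Step 2: Multiply by 9: 152 * 9 = 1368
Final result = 1368

1368


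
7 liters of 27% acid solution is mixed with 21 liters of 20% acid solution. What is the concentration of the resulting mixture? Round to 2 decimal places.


Solute in mixture 1 = 27% of 7 L = 7*27/100 = 189/100 L
Solute in mixture 2 = 20% of 21 L = 21*20/100 = 21/5 L
Total solute = 189/100 + 21/5 = 609/100 L
Total volume = 7 + 21 = 28 L
Final concentration = 609/100/28 * 100 = 21.75%

21.75


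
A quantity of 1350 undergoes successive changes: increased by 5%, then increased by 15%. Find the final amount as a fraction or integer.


Start: 1350
Step 1: increase by 5% => multiply by 105/100
  1350 * 105/100 = 2835/2
Step 2: increase by 15% => multiply by 115/100
  2835/2 * 115/100 = 13041/8
Final value = 13041/8

13041/8


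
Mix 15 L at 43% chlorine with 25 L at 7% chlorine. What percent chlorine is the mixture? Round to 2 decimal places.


Solute in mixture 1 = 43% of 15 L = 15*43/100 = 129/20 L
Solute in mixture 2 = 7% of 25 L = 25*7/100 = 7/4 L
Total solute = 129/20 + 7/4 = 41/5 L
Total volume = 15 + 25 = 40 L
Final concentration = 41/5/40 * 100 = 20.50%

20.50


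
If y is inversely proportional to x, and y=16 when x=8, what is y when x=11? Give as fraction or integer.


Inverse proportion: y = k/x
Find k: k = 8 * 16 = 128
Compute y at x=11: y = 128/11
y = 128/11

128/11


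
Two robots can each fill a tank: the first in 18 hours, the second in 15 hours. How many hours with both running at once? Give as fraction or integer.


Rate of A = 1/18 job per hour
Rate of B = 1/15 job per hour
Combined rate = 1/18 + 1/15
Find common denominator: (15 + 18)/(18*15) = 33/270
Combined rate = 11/90 job per hour
Time together = 1 / (11/90) = 90/11 hours

90/11


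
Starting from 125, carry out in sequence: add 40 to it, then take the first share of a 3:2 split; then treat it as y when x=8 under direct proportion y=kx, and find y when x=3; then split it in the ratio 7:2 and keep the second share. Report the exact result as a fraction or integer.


Start with 125.
Step 1: Add 40: 125+40=165; split 3:2 first = 165*3/5 = 99
Step 2: Direct prop: k = (99)/8; new y = k*3 = 99*3/8 = 297/8
Step 3: Split 7:2, second share = 297/8 * 2/9 = 33/4
Final result = 33/4

33/4


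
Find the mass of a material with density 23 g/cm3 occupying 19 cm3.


Using mass = density * volume
Density = 23 g/cm3
Volume = 19 cm3
Mass = 23 * 19
= 437 g

437


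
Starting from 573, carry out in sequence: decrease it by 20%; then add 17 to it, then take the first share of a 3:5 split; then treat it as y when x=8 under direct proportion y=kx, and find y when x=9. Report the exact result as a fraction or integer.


Start with 573.
Step 1: Decrease by 20%: 573 * 80/100 = 2292/5
Step 2: Add 17: 2292/5+17=2377/5; split 3:5 first = 2377/5*3/8 = 7131/40
Step 3: Direct prop: k = (7131/40)/8; new y = k*9 = 7131/40*9/8 = 64179/320
Final result = 64179/320

64179/320


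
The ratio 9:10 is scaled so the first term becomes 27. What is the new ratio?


Original ratio: 9:10
First term target: 27
Scale factor = 27 / 9 = 3
Multiply second term: 10 * 3 = 30
Equivalent ratio = 27:30

27:30


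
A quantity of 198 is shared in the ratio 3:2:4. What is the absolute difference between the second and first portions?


Total parts = 3 + 2 + 4 = 9
Value per part = 198 / 9 = 22
Shares: 3*22=66, 2*22=44, 4*22=88
Second share = 44, first share = 66
Difference = |44 - 66| = 22

22


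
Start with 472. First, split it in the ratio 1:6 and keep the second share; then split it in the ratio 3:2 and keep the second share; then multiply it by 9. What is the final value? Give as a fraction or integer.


Start with 472.
Step 1: Split 1:6, second share = 472 * 6/7 = 2832/7
Step 2: Split 3:2, second share = 2832/7 * 2/5 = 5664/35
Step 3: Multiply by 9: 5664/35 * 9 = 50976/35
Final result = 50976/35

50976/35


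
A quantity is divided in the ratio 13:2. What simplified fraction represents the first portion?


Total parts = 13 + 2 = 15
First part fraction = 13/15
Simplify: 13/15 = 13/15

13/15


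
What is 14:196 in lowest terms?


Find GCD(14, 196)
GCD = 14
Divide both by 14: 14/14 = 1, 196/14 = 14
Simplified ratio = 1:14

1:14


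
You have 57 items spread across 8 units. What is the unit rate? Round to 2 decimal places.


Total items = 57
Number of units = 8
Unit rate = 57 / 8
= 7.13 items per unit

7.13


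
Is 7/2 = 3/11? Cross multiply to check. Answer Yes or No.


Cross multiply to check 7/2 = 3/11
Left cross product: 7 * 11 = 77
Right cross product: 2 * 3 = 6
77 != 6
Not equal, so proportions differ => No

No


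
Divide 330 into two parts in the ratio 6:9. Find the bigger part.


Total parts = 6 + 9 = 15
Value per part = 330 / 15 = 22
First share = 6 * 22 = 132
Second share = 9 * 22 = 198
Larger share = 198

198


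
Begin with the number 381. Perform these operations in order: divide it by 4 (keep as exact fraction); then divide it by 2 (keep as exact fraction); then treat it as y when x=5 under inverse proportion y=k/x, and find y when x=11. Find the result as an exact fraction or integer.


Start with 381.
Step 1: Divide by 4: 381 / 4 = 381/4
Step 2: Divide by 2: 381/4 / 2 = 381/8
Step 3: Inverse prop: k = (381/8)*5; new y = k/11 = 381/8*5/11 = 1905/88
Final result = 1905/88

1905/88


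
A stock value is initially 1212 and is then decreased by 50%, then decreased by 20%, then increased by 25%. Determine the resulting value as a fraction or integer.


Start: 1212
Step 1: decrease by 50% => multiply by 50/100
  1212 * 50/100 = 606
Step 2: decrease by 20% => multiply by 80/100
  606 * 80/100 = 2424/5
Step 3: increase by 25% => multiply by 125/100
  2424/5 * 125/100 = 606
Final value = 606

606


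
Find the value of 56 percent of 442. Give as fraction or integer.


Compute 56% of 442
Convert percentage: 56% = 56/100
Multiply: 442 * 56/100
= 24752/100
= 6188/25

6188/25


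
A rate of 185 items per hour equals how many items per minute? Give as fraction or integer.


Converting from per hour to per minute
Rate = 185 items per hour
Divide by 60: 185/60
= 37/12 items per minute

37/12


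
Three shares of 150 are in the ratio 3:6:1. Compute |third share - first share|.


Total parts = 3 + 6 + 1 = 10
Value per part = 150 / 10 = 15
Shares: 3*15=45, 6*15=90, 1*15=15
Third share = 15, first share = 45
Difference = |15 - 45| = 30

30


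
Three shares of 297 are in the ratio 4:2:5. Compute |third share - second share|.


Total parts = 4 + 2 + 5 = 11
Value per part = 297 / 11 = 27
Shares: 4*27=108, 2*27=54, 5*27=135
Third share = 135, second share = 54
Difference = |135 - 54| = 81

81


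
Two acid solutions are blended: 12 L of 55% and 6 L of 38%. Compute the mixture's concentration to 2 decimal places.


Solute in mixture 1 = 55% of 12 L = 12*55/100 = 33/5 L
Solute in mixture 2 = 38% of 6 L = 6*38/100 = 57/25 L
Total solute = 33/5 + 57/25 = 222/25 L
Total volume = 12 + 6 = 18 L
Final concentration = 222/25/18 * 100 = 49.33%

49.33


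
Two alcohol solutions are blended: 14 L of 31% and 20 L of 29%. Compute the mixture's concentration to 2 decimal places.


Solute in mixture 1 = 31% of 14 L = 14*31/100 = 217/50 L
Solute in mixture 2 = 29% of 20 L = 20*29/100 = 29/5 L
Total solute = 217/50 + 29/5 = 507/50 L
Total volume = 14 + 20 = 34 L
Final concentration = 507/50/34 * 100 = 29.82%

29.82


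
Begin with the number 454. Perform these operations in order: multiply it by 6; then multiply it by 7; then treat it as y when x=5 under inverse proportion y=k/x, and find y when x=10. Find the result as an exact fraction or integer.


Start with 454.
Step 1: Multiply by 6: 454 * 6 = 2724
Step 2: Multiply by 7: 2724 * 7 = 19068
Step 3: Inverse prop: k = (19068)*5; new y = k/10 = 19068*5/10 = 9534
Final result = 9534

9534


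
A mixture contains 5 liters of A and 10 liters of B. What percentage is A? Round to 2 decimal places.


Volume of A = 5 L
Volume of B = 10 L
Total volume = 5 + 10 = 15 L
Percentage of A = (5/15) * 100
= 33.33%

33.33


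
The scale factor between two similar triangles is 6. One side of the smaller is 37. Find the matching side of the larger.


Similar triangles have proportional sides
Scale factor = 6
Smaller side = 37
Corresponding larger side = 37 * 6
= 222

222


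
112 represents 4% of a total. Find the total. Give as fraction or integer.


Given: 112 is 4% of the whole
Set up: 112 = 4/100 * whole
whole = 112 * 100 / 4
whole = 11200 / 4
whole = 2800

2800


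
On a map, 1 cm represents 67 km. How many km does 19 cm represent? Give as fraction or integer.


Map scale: 1 cm = 67 km
Measured distance on map = 19 cm
Set up proportion: 19 * 67 / 1
= 1273 / 1
= 1273 km

1273


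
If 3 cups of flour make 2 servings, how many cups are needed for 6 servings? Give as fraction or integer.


Original: 3 cups for 2 servings
Target servings = 6
Scaling factor = 6/2
New amount = 3 * 6/2
= 18/2
= 9 cups

9


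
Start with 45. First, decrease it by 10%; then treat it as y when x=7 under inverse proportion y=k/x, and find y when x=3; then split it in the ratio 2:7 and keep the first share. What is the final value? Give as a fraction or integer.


Start with 45.
Step 1: Decrease by 10%: 45 * 90/100 = 81/2
Step 2: Inverse prop: k = (81/2)*7; new y = k/3 = 81/2*7/3 = 189/2
Step 3: Split 2:7, first share = 189/2 * 2/9 = 21
Final result = 21

21


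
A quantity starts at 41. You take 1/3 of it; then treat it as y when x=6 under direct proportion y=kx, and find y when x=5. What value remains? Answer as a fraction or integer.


Start with 41.
Step 1: Take 1/3: 41 * 1/3 = 41/3
Step 2: Direct prop: k = (41/3)/6; new y = k*5 = 41/3*5/6 = 205/18
Final result = 205/18

205/18


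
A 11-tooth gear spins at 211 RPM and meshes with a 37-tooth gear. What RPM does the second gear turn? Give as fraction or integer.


Gear ratio: teeth_A * RPM_A = teeth_B * RPM_B
11 * 211 = 37 * RPM_B
2321 = 37 * RPM_B
RPM_B = 2321 / 37
RPM_B = 2321/37

2321/37


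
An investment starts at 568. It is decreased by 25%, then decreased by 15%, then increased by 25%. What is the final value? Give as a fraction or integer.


Start: 568
Step 1: decrease by 25% => multiply by 75/100
  568 * 75/100 = 426
Step 2: decrease by 15% => multiply by 85/100
  426 * 85/100 = 3621/10
Step 3: increase by 25% => multiply by 125/100
  3621/10 * 125/100 = 3621/8
Final value = 3621/8

3621/8


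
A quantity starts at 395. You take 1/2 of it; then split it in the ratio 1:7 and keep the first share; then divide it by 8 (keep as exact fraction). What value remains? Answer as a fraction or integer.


Start with 395.
Step 1: Take 1/2: 395 * 1/2 = 395/2
Step 2: Split 1:7, first share = 395/2 * 1/8 = 395/16
Step 3: Divide by 8: 395/16 / 8 = 395/128
Final result = 395/128

395/128


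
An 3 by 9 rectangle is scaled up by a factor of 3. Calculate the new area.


Original dimensions: 3 x 9
Enlargement factor = 3
New width = 3 * 3 = 9
New height = 9 * 3 = 27
New area = 9 * 27 = 243

243


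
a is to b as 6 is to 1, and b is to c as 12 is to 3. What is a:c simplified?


Given a:b = 6:1 and b:c = 12:3
Make b consistent. Multiply first ratio by 12: a:b = 72:12
Multiply second ratio by 1: b:c = 12:3
Now b = 12 in both, so a:b:c = 72:12:3
Therefore a:c = 72:3
Simplify by GCD: a:c = 24:1

24:1


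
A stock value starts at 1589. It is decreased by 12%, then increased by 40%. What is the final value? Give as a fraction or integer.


Start: 1589
Step 1: decrease by 12% => multiply by 88/100
  1589 * 88/100 = 34958/25
Step 2: increase by 40% => multiply by 140/100
  34958/25 * 140/100 = 244706/125
Final value = 244706/125

244706/125


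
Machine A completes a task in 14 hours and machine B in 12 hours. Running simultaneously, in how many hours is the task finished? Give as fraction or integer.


Rate of A = 1/14 job per hour
Rate of B = 1/12 job per hour
Combined rate = 1/14 + 1/12
Find common denominator: (12 + 14)/(14*12) = 26/168
Combined rate = 13/84 job per hour
Time together = 1 / (13/84) = 84/13 hours

84/13


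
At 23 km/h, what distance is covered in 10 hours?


Using distance = speed * time
Speed = 23 km/h
Time = 10 hours
Distance = 23 * 10
= 230 km

230


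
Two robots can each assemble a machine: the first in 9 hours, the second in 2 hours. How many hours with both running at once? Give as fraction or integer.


Rate of A = 1/9 job per hour
Rate of B = 1/2 job per hour
Combined rate = 1/9 + 1/2
Find common denominator: (2 + 9)/(9*2) = 11/18
Combined rate = 11/18 job per hour
Time together = 1 / (11/18) = 18/11 hours

18/11


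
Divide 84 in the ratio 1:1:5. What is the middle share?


Ratio = 1:1:5
Total parts = 1 + 1 + 5 = 7
Value per part = 84 / 7 = 12
First share = 1 * 12 = 12
Middle share = 1 * 12 = 12
Third share = 5 * 12 = 60

12


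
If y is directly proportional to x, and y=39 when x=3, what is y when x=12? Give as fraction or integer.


Direct proportion: y = kx
Find k: k = 39/3 = 13
Compute y at x=12: y = 13 * 12
y = 156

156


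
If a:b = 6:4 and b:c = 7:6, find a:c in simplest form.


Given a:b = 6:4 and b:c = 7:6
Make b consistent. Multiply first ratio by 7: a:b = 42:28
Multiply second ratio by 4: b:c = 28:24
Now b = 28 in both, so a:b:c = 42:28:24
Therefore a:c = 42:24
Simplify by GCD: a:c = 7:4

7:4


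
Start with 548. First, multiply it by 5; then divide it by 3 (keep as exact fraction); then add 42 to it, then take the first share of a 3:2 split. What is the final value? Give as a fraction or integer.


Start with 548.
Step 1: Multiply by 5: 548 * 5 = 2740
Step 2: Divide by 3: 2740 / 3 = 2740/3
Step 3: Add 42: 2740/3+42=2866/3; split 3:2 first = 2866/3*3/5 = 2866/5
Final result = 2866/5

2866/5


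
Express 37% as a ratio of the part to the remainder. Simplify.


Part = 37%, Remainder = 63%
Ratio = 37:63
GCD(37, 63) = 1
Simplify: 37:63 = 37:63

37:63


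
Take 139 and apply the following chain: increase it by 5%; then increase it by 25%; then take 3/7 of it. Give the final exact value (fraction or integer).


Start with 139.
Step 1: Increase by 5%: 139 * 105/100 = 2919/20
Step 2: Increase by 25%: 2919/20 * 125/100 = 2919/16
Step 3: Take 3/7: 2919/16 * 3/7 = 1251/16
Final result = 1251/16

1251/16


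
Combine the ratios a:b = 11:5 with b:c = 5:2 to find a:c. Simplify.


Given a:b = 11:5 and b:c = 5:2
Make b consistent. Multiply first ratio by 5: a:b = 55:25
Multiply second ratio by 5: b:c = 25:10
Now b = 25 in both, so a:b:c = 55:25:10
Therefore a:c = 55:10
Simplify by GCD: a:c = 11:2

11:2


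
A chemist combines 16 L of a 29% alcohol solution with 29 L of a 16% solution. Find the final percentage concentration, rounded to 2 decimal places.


Solute in mixture 1 = 29% of 16 L = 16*29/100 = 116/25 L
Solute in mixture 2 = 16% of 29 L = 29*16/100 = 116/25 L
Total solute = 116/25 + 116/25 = 232/25 L
Total volume = 16 + 29 = 45 L
Final concentration = 232/25/45 * 100 = 20.62%

20.62


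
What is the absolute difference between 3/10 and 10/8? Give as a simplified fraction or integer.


Simplify: 3/10 = 3/10 and 10/8 = 5/4
Find common denominator: LCD = 20
Convert: 6/20 and 25/20
Difference = |6 - 25|/20 = 19/20
Simplified = 19/20

19/20


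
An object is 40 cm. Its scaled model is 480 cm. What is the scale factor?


Original length = 40 cm
Scaled length = 480 cm
Scale factor = 480 / 40
= 12

12


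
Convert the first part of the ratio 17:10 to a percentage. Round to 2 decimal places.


Total parts = 17 + 10 = 27
First part fraction = 17/27
Percentage = (17/27) * 100
= 0.62963 * 100
= 62.96%

62.96


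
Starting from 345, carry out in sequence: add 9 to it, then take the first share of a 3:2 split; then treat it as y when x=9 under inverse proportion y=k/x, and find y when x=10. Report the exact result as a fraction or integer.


Start with 345.
Step 1: Add 9: 345+9=354; split 3:2 first = 354*3/5 = 1062/5
Step 2: Inverse prop: k = (1062/5)*9; new y = k/10 = 1062/5*9/10 = 4779/25
Final result = 4779/25

4779/25


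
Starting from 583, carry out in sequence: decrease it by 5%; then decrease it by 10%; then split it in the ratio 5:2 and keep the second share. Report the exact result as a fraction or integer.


Start with 583.
Step 1: Decrease by 5%: 583 * 95/100 = 11077/20
Step 2: Decrease by 10%: 11077/20 * 90/100 = 99693/200
Step 3: Split 5:2, second share = 99693/200 * 2/7 = 99693/700
Final result = 99693/700

99693/700


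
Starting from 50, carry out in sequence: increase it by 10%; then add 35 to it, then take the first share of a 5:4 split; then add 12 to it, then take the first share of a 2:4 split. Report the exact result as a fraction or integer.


Start with 50.
Step 1: Increase by 10%: 50 * 110/100 = 55
Step 2: Add 35: 55+35=90; split 5:4 first = 90*5/9 = 50
Step 3: Add 12: 50+12=62; split 2:4 first = 62*2/6 = 62/3
Final result = 62/3

62/3


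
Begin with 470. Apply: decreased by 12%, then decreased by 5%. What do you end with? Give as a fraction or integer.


Start: 470
Step 1: decrease by 12% => multiply by 88/100
  470 * 88/100 = 2068/5
Step 2: decrease by 5% => multiply by 95/100
  2068/5 * 95/100 = 9823/25
Final value = 9823/25

9823/25


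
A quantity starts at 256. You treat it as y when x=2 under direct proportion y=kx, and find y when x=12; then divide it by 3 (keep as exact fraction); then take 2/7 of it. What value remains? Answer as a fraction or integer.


Start with 256.
Step 1: Direct prop: k = (256)/2; new y = k*12 = 256*12/2 = 1536
Step 2: Divide by 3: 1536 / 3 = 512
Step 3: Take 2/7: 512 * 2/7 = 1024/7
Final result = 1024/7

1024/7


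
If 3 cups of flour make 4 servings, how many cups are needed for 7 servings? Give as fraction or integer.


Original: 3 cups for 4 servings
Target servings = 7
Scaling factor = 7/4
New amount = 3 * 7/4
= 21/4
= 21/4 cups

21/4


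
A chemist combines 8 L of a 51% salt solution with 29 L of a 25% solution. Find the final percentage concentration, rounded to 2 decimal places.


Solute in mixture 1 = 51% of 8 L = 8*51/100 = 102/25 L
Solute in mixture 2 = 25% of 29 L = 29*25/100 = 29/4 L
Total solute = 102/25 + 29/4 = 1133/100 L
Total volume = 8 + 29 = 37 L
Final concentration = 1133/100/37 * 100 = 30.62%

30.62


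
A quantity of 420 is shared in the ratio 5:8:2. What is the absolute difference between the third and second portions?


Total parts = 5 + 8 + 2 = 15
Value per part = 420 / 15 = 28
Shares: 5*28=140, 8*28=224, 2*28=56
Third share = 56, second share = 224
Difference = |56 - 224| = 168

168


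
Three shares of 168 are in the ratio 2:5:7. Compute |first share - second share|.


Total parts = 2 + 5 + 7 = 14
Value per part = 168 / 14 = 12
Shares: 2*12=24, 5*12=60, 7*12=84
First share = 24, second share = 60
Difference = |24 - 60| = 36

36


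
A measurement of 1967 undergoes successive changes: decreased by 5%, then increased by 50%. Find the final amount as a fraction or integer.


Start: 1967
Step 1: decrease by 5% => multiply by 95/100
  1967 * 95/100 = 37373/20
Step 2: increase by 50% => multiply by 150/100
  37373/20 * 150/100 = 112119/40
Final value = 112119/40

112119/40


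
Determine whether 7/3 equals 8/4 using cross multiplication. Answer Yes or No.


Cross multiply to check 7/3 = 8/4
Left cross product: 7 * 4 = 28
Right cross product: 3 * 8 = 24
28 != 24
Not equal, so proportions differ => No

No


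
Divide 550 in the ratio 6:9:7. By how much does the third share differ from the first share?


Total parts = 6 + 9 + 7 = 22
Value per part = 550 / 22 = 25
Shares: 6*25=150, 9*25=225, 7*25=175
Third share = 175, first share = 150
Difference = |175 - 150| = 25

25


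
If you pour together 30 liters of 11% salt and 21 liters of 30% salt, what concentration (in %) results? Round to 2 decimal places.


Solute in mixture 1 = 11% of 30 L = 30*11/100 = 33/10 L
Solute in mixture 2 = 30% of 21 L = 21*30/100 = 63/10 L
Total solute = 33/10 + 63/10 = 48/5 L
Total volume = 30 + 21 = 51 L
Final concentration = 48/5/51 * 100 = 18.82%

18.82


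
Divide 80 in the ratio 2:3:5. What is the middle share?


Ratio = 2:3:5
Total parts = 2 + 3 + 5 = 10
Value per part = 80 / 10 = 8
First share = 2 * 8 = 16
Middle share = 3 * 8 = 24
Third share = 5 * 8 = 40

24


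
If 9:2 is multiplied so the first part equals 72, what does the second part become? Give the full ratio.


Original ratio: 9:2
First term target: 72
Scale factor = 72 / 9 = 8
Multiply second term: 2 * 8 = 16
Equivalent ratio = 72:16

72:16


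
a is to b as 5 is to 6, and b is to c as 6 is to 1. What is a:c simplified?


Given a:b = 5:6 and b:c = 6:1
Make b consistent. Multiply first ratio by 6: a:b = 30:36
Multiply second ratio by 6: b:c = 36:6
Now b = 36 in both, so a:b:c = 30:36:6
Therefore a:c = 30:6
Simplify by GCD: a:c = 5:1

5:1


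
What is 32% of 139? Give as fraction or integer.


Compute 32% of 139
Convert percentage: 32% = 32/100
Multiply: 139 * 32/100
= 4448/100
= 1112/25

1112/25


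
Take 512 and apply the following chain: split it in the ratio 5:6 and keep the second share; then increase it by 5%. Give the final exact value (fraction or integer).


Start with 512.
Step 1: Split 5:6, second share = 512 * 6/11 = 3072/11
Step 2: Increase by 5%: 3072/11 * 105/100 = 16128/55
Final result = 16128/55

16128/55


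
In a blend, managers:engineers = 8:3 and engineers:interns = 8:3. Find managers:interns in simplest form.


Given a:b = 8:3 and b:c = 8:3
Make b consistent. Multiply first ratio by 8: a:b = 64:24
Multiply second ratio by 3: b:c = 24:9
Now b = 24 in both, so a:b:c = 64:24:9
Therefore a:c = 64:9
Simplify by GCD: a:c = 64:9

64:9


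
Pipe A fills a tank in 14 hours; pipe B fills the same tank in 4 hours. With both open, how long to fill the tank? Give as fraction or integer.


Rate of A = 1/14 job per hour
Rate of B = 1/4 job per hour
Combined rate = 1/14 + 1/4
Find common denominator: (4 + 14)/(14*4) = 18/56
Combined rate = 9/28 job per hour
Time together = 1 / (9/28) = 28/9 hours

28/9


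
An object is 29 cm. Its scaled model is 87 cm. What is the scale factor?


Original length = 29 cm
Scaled length = 87 cm
Scale factor = 87 / 29
= 3

3


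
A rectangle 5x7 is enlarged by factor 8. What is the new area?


Original dimensions: 5 x 7
Enlargement factor = 8
New width = 5 * 8 = 40
New height = 7 * 8 = 56
New area = 40 * 56 = 2240

2240


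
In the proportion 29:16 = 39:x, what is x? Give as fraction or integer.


Setting up: 29/16 = 39/x
Cross multiply: 29 * x = 16 * 39
29x = 624
x = 624/29
x = 624/29

624/29
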